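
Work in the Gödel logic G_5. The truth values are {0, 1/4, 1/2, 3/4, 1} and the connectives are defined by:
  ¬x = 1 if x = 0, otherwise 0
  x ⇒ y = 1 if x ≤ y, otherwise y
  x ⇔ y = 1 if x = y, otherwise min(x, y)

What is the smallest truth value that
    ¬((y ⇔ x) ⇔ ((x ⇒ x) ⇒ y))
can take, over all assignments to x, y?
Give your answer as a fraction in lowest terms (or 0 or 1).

0

Take x = 1/4, y = 0:
y ⇔ x = 0 ⇔ 1/4 = 0
x ⇒ x = 1/4 ⇒ 1/4 = 1
(x ⇒ x) ⇒ y = 1 ⇒ 0 = 0
(y ⇔ x) ⇔ ((x ⇒ x) ⇒ y) = 0 ⇔ 0 = 1
¬((y ⇔ x) ⇔ ((x ⇒ x) ⇒ y)) = ¬1 = 0
No assignment yields a value below 0, so this is the minimum.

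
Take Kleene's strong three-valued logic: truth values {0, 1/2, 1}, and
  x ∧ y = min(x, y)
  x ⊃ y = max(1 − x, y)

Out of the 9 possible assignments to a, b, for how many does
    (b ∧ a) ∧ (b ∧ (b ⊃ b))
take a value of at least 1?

a = 0, b = 0 ↦ 0  <
a = 0, b = 1/2 ↦ 0  <
a = 0, b = 1 ↦ 0  <
a = 1/2, b = 0 ↦ 0  <
a = 1/2, b = 1/2 ↦ 1/2  <
a = 1/2, b = 1 ↦ 1/2  <
a = 1, b = 0 ↦ 0  <
a = 1, b = 1/2 ↦ 1/2  <
a = 1, b = 1 ↦ 1  ≥
So 1 of the 9 assignments meets the threshold.

1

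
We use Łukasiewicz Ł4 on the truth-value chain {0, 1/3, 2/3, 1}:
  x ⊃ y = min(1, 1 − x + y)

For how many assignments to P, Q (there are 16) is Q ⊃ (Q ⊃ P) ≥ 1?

P = 0, Q = 0 ↦ 1  ≥
P = 0, Q = 1/3 ↦ 1  ≥
P = 0, Q = 2/3 ↦ 2/3  <
P = 0, Q = 1 ↦ 0  <
P = 1/3, Q = 0 ↦ 1  ≥
P = 1/3, Q = 1/3 ↦ 1  ≥
P = 1/3, Q = 2/3 ↦ 1  ≥
P = 1/3, Q = 1 ↦ 1/3  <
P = 2/3, Q = 0 ↦ 1  ≥
P = 2/3, Q = 1/3 ↦ 1  ≥
P = 2/3, Q = 2/3 ↦ 1  ≥
P = 2/3, Q = 1 ↦ 2/3  <
P = 1, Q = 0 ↦ 1  ≥
P = 1, Q = 1/3 ↦ 1  ≥
P = 1, Q = 2/3 ↦ 1  ≥
P = 1, Q = 1 ↦ 1  ≥
So 12 of the 16 assignments meet the threshold.

12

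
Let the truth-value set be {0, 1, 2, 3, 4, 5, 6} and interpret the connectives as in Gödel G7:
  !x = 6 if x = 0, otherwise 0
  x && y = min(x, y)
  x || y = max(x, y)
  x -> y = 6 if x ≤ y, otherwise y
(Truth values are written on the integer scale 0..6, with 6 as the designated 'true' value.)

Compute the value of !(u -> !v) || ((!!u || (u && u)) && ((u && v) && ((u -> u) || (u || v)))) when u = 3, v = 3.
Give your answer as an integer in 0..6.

6

!v = !3 = 0
u -> !v = 3 -> 0 = 0
!(u -> !v) = !0 = 6
!u = !3 = 0
!!u = !0 = 6
u && u = 3 && 3 = 3
!!u || (u && u) = 6 || 3 = 6
u && v = 3 && 3 = 3
u -> u = 3 -> 3 = 6
u || v = 3 || 3 = 3
(u -> u) || (u || v) = 6 || 3 = 6
(u && v) && ((u -> u) || (u || v)) = 3 && 6 = 3
(!!u || (u && u)) && ((u && v) && ((u -> u) || (u || v))) = 6 && 3 = 3
!(u -> !v) || ((!!u || (u && u)) && ((u && v) && ((u -> u) || (u || v)))) = 6 || 3 = 6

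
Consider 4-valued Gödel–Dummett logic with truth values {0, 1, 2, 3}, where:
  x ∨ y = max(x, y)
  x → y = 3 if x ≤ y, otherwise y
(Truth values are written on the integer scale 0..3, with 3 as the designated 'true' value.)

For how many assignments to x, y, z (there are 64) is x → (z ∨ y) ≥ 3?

50

value 3: 50 assignments (counts)
value 2: 5 assignments
value 1: 6 assignments
value 0: 3 assignments
So 50 of the 64 assignments meet the threshold.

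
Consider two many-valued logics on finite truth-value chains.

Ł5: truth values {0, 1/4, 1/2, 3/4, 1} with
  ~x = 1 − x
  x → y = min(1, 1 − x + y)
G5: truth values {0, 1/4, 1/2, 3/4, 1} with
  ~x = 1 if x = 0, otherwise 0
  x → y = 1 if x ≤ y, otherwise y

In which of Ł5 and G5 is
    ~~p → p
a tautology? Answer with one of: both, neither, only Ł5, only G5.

In Ł5: every assignment gives 1 — tautology.
In G5: at p = 1/4 the value is 1/4 — not a tautology.

only Ł5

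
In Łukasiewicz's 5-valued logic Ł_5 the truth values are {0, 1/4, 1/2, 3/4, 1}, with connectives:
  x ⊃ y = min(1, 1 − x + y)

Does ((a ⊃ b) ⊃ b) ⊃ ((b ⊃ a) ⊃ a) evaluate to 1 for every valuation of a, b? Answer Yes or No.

At a = 1/4, b = 1, for instance:
a ⊃ b = 1/4 ⊃ 1 = 1
(a ⊃ b) ⊃ b = 1 ⊃ 1 = 1
b ⊃ a = 1 ⊃ 1/4 = 1/4
(b ⊃ a) ⊃ a = 1/4 ⊃ 1/4 = 1
((a ⊃ b) ⊃ b) ⊃ ((b ⊃ a) ⊃ a) = 1 ⊃ 1 = 1
and checking the remaining 24 assignments likewise gives ≥ 1 in every case.

Yes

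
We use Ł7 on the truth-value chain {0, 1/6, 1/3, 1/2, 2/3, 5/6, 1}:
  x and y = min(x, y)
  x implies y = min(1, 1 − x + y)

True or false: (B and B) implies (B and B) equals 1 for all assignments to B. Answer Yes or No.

B = 0 ↦ 1
B = 1/6 ↦ 1
B = 1/3 ↦ 1
B = 1/2 ↦ 1
B = 2/3 ↦ 1
B = 5/6 ↦ 1
B = 1 ↦ 1
Every assignment gives a value ≥ 1.

Yes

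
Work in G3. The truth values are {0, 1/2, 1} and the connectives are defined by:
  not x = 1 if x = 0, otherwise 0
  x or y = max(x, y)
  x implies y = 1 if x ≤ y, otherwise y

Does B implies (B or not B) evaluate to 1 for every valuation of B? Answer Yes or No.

Yes

B = 0 ↦ 1
B = 1/2 ↦ 1
B = 1 ↦ 1
Every assignment gives a value ≥ 1.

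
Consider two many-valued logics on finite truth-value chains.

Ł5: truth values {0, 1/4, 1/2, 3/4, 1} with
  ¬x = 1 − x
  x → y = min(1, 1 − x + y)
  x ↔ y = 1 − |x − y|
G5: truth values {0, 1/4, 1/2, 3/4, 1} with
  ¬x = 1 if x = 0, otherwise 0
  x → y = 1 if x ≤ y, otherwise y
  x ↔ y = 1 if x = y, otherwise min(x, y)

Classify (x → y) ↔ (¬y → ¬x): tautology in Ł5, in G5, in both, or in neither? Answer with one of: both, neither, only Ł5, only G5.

only Ł5

In Ł5: every assignment gives 1 — tautology.
In G5: at x = 1/2, y = 1/4 the value is 1/4 — not a tautology.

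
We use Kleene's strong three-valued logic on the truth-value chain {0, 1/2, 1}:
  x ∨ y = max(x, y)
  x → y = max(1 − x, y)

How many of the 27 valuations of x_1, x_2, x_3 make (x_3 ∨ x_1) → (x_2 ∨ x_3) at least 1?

17

value 1: 17 assignments (counts)
value 1/2: 9 assignments
value 0: 1 assignment
So 17 of the 27 assignments meet the threshold.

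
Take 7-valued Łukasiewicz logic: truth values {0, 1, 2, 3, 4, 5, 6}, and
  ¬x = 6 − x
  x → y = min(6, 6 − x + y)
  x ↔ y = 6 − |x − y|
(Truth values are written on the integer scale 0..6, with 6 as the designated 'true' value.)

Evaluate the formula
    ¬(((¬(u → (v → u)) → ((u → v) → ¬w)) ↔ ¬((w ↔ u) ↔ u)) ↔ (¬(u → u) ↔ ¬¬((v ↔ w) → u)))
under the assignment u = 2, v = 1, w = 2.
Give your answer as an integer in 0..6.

1

v → u = 1 → 2 = 6
u → (v → u) = 2 → 6 = 6
¬(u → (v → u)) = ¬6 = 0
u → v = 2 → 1 = 5
¬w = ¬2 = 4
(u → v) → ¬w = 5 → 4 = 5
¬(u → (v → u)) → ((u → v) → ¬w) = 0 → 5 = 6
w ↔ u = 2 ↔ 2 = 6
(w ↔ u) ↔ u = 6 ↔ 2 = 2
¬((w ↔ u) ↔ u) = ¬2 = 4
(¬(u → (v → u)) → ((u → v) → ¬w)) ↔ ¬((w ↔ u) ↔ u) = 6 ↔ 4 = 4
u → u = 2 → 2 = 6
¬(u → u) = ¬6 = 0
v ↔ w = 1 ↔ 2 = 5
(v ↔ w) → u = 5 → 2 = 3
¬((v ↔ w) → u) = ¬3 = 3
¬¬((v ↔ w) → u) = ¬3 = 3
¬(u → u) ↔ ¬¬((v ↔ w) → u) = 0 ↔ 3 = 3
((¬(u → (v → u)) → ((u → v) → ¬w)) ↔ ¬((w ↔ u) ↔ u)) ↔ (¬(u → u) ↔ ¬¬((v ↔ w) → u)) = 4 ↔ 3 = 5
¬(((¬(u → (v → u)) → ((u → v) → ¬w)) ↔ ¬((w ↔ u) ↔ u)) ↔ (¬(u → u) ↔ ¬¬((v ↔ w) → u))) = ¬5 = 1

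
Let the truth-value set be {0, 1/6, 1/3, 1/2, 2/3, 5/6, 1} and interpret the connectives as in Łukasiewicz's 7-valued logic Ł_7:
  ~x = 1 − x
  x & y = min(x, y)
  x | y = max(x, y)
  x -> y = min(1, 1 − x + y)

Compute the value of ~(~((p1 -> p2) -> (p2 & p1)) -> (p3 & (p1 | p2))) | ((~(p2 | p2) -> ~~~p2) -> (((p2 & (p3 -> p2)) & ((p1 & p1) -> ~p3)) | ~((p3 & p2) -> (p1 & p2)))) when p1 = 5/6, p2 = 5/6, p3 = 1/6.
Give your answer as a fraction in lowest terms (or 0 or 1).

p1 -> p2 = 5/6 -> 5/6 = 1
p2 & p1 = 5/6 & 5/6 = 5/6
(p1 -> p2) -> (p2 & p1) = 1 -> 5/6 = 5/6
~((p1 -> p2) -> (p2 & p1)) = ~5/6 = 1/6
p1 | p2 = 5/6 | 5/6 = 5/6
p3 & (p1 | p2) = 1/6 & 5/6 = 1/6
~((p1 -> p2) -> (p2 & p1)) -> (p3 & (p1 | p2)) = 1/6 -> 1/6 = 1
~(~((p1 -> p2) -> (p2 & p1)) -> (p3 & (p1 | p2))) = ~1 = 0
p2 | p2 = 5/6 | 5/6 = 5/6
~(p2 | p2) = ~5/6 = 1/6
~p2 = ~5/6 = 1/6
~~p2 = ~1/6 = 5/6
~~~p2 = ~5/6 = 1/6
~(p2 | p2) -> ~~~p2 = 1/6 -> 1/6 = 1
p3 -> p2 = 1/6 -> 5/6 = 1
p2 & (p3 -> p2) = 5/6 & 1 = 5/6
p1 & p1 = 5/6 & 5/6 = 5/6
~p3 = ~1/6 = 5/6
(p1 & p1) -> ~p3 = 5/6 -> 5/6 = 1
(p2 & (p3 -> p2)) & ((p1 & p1) -> ~p3) = 5/6 & 1 = 5/6
p3 & p2 = 1/6 & 5/6 = 1/6
p1 & p2 = 5/6 & 5/6 = 5/6
(p3 & p2) -> (p1 & p2) = 1/6 -> 5/6 = 1
~((p3 & p2) -> (p1 & p2)) = ~1 = 0
((p2 & (p3 -> p2)) & ((p1 & p1) -> ~p3)) | ~((p3 & p2) -> (p1 & p2)) = 5/6 | 0 = 5/6
(~(p2 | p2) -> ~~~p2) -> (((p2 & (p3 -> p2)) & ((p1 & p1) -> ~p3)) | ~((p3 & p2) -> (p1 & p2))) = 1 -> 5/6 = 5/6
~(~((p1 -> p2) -> (p2 & p1)) -> (p3 & (p1 | p2))) | ((~(p2 | p2) -> ~~~p2) -> (((p2 & (p3 -> p2)) & ((p1 & p1) -> ~p3)) | ~((p3 & p2) -> (p1 & p2)))) = 0 | 5/6 = 5/6

5/6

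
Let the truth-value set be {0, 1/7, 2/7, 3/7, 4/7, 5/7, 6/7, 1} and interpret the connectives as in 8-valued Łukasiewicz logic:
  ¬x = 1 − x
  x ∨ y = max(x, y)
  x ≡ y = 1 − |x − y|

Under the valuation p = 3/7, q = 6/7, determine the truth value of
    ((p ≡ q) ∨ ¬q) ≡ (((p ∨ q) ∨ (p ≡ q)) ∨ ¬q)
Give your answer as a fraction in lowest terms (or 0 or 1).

p ≡ q = 3/7 ≡ 6/7 = 4/7
¬q = ¬6/7 = 1/7
(p ≡ q) ∨ ¬q = 4/7 ∨ 1/7 = 4/7
p ∨ q = 3/7 ∨ 6/7 = 6/7
p ≡ q = 3/7 ≡ 6/7 = 4/7
(p ∨ q) ∨ (p ≡ q) = 6/7 ∨ 4/7 = 6/7
¬q = ¬6/7 = 1/7
((p ∨ q) ∨ (p ≡ q)) ∨ ¬q = 6/7 ∨ 1/7 = 6/7
((p ≡ q) ∨ ¬q) ≡ (((p ∨ q) ∨ (p ≡ q)) ∨ ¬q) = 4/7 ≡ 6/7 = 5/7

5/7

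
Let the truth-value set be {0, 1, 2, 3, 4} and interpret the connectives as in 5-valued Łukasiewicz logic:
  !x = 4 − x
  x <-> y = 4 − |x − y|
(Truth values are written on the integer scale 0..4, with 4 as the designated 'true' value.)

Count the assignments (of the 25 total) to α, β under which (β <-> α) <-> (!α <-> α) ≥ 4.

5

value 4: 5 assignments (counts)
value 3: 10 assignments
value 2: 6 assignments
value 1: 2 assignments
value 0: 2 assignments
So 5 of the 25 assignments meet the threshold.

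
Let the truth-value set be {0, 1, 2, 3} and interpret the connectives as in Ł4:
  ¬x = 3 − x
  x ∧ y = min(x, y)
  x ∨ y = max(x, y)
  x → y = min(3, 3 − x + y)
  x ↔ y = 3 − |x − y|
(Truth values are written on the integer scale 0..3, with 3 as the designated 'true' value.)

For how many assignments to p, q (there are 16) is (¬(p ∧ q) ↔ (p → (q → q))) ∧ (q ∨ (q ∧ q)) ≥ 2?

p = 0, q = 0 ↦ 0  <
p = 0, q = 1 ↦ 1  <
p = 0, q = 2 ↦ 2  ≥
p = 0, q = 3 ↦ 3  ≥
p = 1, q = 0 ↦ 0  <
p = 1, q = 1 ↦ 1  <
p = 1, q = 2 ↦ 2  ≥
p = 1, q = 3 ↦ 2  ≥
p = 2, q = 0 ↦ 0  <
p = 2, q = 1 ↦ 1  <
p = 2, q = 2 ↦ 1  <
p = 2, q = 3 ↦ 1  <
p = 3, q = 0 ↦ 0  <
p = 3, q = 1 ↦ 1  <
p = 3, q = 2 ↦ 1  <
p = 3, q = 3 ↦ 0  <
So 4 of the 16 assignments meet the threshold.

4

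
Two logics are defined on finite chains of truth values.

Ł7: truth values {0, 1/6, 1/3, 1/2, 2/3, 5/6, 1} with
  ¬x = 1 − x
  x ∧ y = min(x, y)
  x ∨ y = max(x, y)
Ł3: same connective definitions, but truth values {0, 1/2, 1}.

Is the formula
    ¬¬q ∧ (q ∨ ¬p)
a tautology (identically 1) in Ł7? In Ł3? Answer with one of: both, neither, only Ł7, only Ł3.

neither

In Ł7: at p = 0, q = 0 the value is 0 — not a tautology.
In Ł3: at p = 0, q = 0 the value is 0 — not a tautology.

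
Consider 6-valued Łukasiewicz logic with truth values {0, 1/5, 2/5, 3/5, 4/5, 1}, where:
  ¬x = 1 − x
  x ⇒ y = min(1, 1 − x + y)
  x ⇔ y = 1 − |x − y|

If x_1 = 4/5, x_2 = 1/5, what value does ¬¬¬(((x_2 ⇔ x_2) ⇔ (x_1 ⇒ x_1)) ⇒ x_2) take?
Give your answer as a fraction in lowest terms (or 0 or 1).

4/5

x_2 ⇔ x_2 = 1/5 ⇔ 1/5 = 1
x_1 ⇒ x_1 = 4/5 ⇒ 4/5 = 1
(x_2 ⇔ x_2) ⇔ (x_1 ⇒ x_1) = 1 ⇔ 1 = 1
((x_2 ⇔ x_2) ⇔ (x_1 ⇒ x_1)) ⇒ x_2 = 1 ⇒ 1/5 = 1/5
¬(((x_2 ⇔ x_2) ⇔ (x_1 ⇒ x_1)) ⇒ x_2) = ¬1/5 = 4/5
¬¬(((x_2 ⇔ x_2) ⇔ (x_1 ⇒ x_1)) ⇒ x_2) = ¬4/5 = 1/5
¬¬¬(((x_2 ⇔ x_2) ⇔ (x_1 ⇒ x_1)) ⇒ x_2) = ¬1/5 = 4/5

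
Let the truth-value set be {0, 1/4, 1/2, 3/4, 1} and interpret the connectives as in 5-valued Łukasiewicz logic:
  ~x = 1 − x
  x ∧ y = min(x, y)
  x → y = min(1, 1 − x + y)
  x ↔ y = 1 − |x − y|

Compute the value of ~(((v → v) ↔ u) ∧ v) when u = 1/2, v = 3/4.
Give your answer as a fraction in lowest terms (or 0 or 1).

v → v = 3/4 → 3/4 = 1
(v → v) ↔ u = 1 ↔ 1/2 = 1/2
((v → v) ↔ u) ∧ v = 1/2 ∧ 3/4 = 1/2
~(((v → v) ↔ u) ∧ v) = ~1/2 = 1/2

1/2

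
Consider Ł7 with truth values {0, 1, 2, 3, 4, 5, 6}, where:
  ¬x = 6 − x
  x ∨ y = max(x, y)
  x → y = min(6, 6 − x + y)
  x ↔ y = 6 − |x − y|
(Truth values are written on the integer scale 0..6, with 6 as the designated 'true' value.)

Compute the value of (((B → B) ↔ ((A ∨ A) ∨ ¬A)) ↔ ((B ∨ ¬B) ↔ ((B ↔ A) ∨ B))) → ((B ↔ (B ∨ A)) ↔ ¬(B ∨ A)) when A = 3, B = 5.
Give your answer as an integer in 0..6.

4

B → B = 5 → 5 = 6
A ∨ A = 3 ∨ 3 = 3
¬A = ¬3 = 3
(A ∨ A) ∨ ¬A = 3 ∨ 3 = 3
(B → B) ↔ ((A ∨ A) ∨ ¬A) = 6 ↔ 3 = 3
¬B = ¬5 = 1
B ∨ ¬B = 5 ∨ 1 = 5
B ↔ A = 5 ↔ 3 = 4
(B ↔ A) ∨ B = 4 ∨ 5 = 5
(B ∨ ¬B) ↔ ((B ↔ A) ∨ B) = 5 ↔ 5 = 6
((B → B) ↔ ((A ∨ A) ∨ ¬A)) ↔ ((B ∨ ¬B) ↔ ((B ↔ A) ∨ B)) = 3 ↔ 6 = 3
B ∨ A = 5 ∨ 3 = 5
B ↔ (B ∨ A) = 5 ↔ 5 = 6
B ∨ A = 5 ∨ 3 = 5
¬(B ∨ A) = ¬5 = 1
(B ↔ (B ∨ A)) ↔ ¬(B ∨ A) = 6 ↔ 1 = 1
(((B → B) ↔ ((A ∨ A) ∨ ¬A)) ↔ ((B ∨ ¬B) ↔ ((B ↔ A) ∨ B))) → ((B ↔ (B ∨ A)) ↔ ¬(B ∨ A)) = 3 → 1 = 4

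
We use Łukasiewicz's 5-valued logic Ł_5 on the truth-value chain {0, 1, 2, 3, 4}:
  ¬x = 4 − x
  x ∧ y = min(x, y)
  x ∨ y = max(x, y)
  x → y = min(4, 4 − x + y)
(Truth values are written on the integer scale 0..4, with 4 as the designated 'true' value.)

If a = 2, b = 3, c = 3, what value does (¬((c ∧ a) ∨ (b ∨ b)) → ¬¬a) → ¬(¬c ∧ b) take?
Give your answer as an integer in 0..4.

c ∧ a = 3 ∧ 2 = 2
b ∨ b = 3 ∨ 3 = 3
(c ∧ a) ∨ (b ∨ b) = 2 ∨ 3 = 3
¬((c ∧ a) ∨ (b ∨ b)) = ¬3 = 1
¬a = ¬2 = 2
¬¬a = ¬2 = 2
¬((c ∧ a) ∨ (b ∨ b)) → ¬¬a = 1 → 2 = 4
¬c = ¬3 = 1
¬c ∧ b = 1 ∧ 3 = 1
¬(¬c ∧ b) = ¬1 = 3
(¬((c ∧ a) ∨ (b ∨ b)) → ¬¬a) → ¬(¬c ∧ b) = 4 → 3 = 3

3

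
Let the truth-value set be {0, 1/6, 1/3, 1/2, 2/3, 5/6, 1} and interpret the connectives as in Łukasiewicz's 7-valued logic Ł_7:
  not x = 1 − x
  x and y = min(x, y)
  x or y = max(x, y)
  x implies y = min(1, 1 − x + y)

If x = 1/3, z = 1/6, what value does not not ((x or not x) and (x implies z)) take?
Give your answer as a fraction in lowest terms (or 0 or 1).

2/3

not x = not 1/3 = 2/3
x or not x = 1/3 or 2/3 = 2/3
x implies z = 1/3 implies 1/6 = 5/6
(x or not x) and (x implies z) = 2/3 and 5/6 = 2/3
not ((x or not x) and (x implies z)) = not 2/3 = 1/3
not not ((x or not x) and (x implies z)) = not 1/3 = 2/3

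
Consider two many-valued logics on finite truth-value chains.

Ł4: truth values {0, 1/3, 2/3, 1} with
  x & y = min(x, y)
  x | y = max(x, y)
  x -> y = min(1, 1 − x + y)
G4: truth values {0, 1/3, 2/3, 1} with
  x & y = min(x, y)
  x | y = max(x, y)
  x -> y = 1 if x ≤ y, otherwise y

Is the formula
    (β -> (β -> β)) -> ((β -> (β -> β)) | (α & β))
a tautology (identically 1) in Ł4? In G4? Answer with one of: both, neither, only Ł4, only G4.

both

In Ł4: every assignment gives 1 — tautology.
In G4: every assignment gives 1 — tautology.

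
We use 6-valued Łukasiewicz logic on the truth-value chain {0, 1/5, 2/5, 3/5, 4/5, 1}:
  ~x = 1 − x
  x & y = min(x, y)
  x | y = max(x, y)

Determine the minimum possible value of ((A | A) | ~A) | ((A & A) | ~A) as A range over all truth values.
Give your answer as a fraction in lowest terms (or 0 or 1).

3/5

Take A = 2/5:
A | A = 2/5 | 2/5 = 2/5
~A = ~2/5 = 3/5
(A | A) | ~A = 2/5 | 3/5 = 3/5
A & A = 2/5 & 2/5 = 2/5
~A = ~2/5 = 3/5
(A & A) | ~A = 2/5 | 3/5 = 3/5
((A | A) | ~A) | ((A & A) | ~A) = 3/5 | 3/5 = 3/5
No assignment yields a value below 3/5, so this is the minimum.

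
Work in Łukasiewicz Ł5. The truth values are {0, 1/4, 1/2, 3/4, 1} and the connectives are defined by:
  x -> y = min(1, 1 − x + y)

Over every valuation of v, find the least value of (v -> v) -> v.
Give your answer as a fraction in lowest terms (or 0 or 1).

0

Take v = 0:
v -> v = 0 -> 0 = 1
(v -> v) -> v = 1 -> 0 = 0
No assignment yields a value below 0, so this is the minimum.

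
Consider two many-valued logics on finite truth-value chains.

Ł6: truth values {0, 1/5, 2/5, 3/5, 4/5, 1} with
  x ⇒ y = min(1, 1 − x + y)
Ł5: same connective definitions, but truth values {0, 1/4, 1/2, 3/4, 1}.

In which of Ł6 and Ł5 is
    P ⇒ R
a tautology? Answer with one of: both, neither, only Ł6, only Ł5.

neither

In Ł6: at P = 1/5, R = 0 the value is 4/5 — not a tautology.
In Ł5: at P = 1/4, R = 0 the value is 3/4 — not a tautology.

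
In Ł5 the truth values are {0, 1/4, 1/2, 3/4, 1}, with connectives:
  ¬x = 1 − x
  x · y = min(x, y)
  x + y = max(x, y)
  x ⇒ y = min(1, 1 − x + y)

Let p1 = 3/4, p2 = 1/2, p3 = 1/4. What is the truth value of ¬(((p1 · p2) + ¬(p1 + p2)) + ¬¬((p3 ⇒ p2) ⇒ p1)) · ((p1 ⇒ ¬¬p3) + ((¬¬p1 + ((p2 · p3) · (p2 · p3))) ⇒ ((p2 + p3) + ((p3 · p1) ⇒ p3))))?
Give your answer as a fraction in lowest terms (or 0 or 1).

1/4

p1 · p2 = 3/4 · 1/2 = 1/2
p1 + p2 = 3/4 + 1/2 = 3/4
¬(p1 + p2) = ¬3/4 = 1/4
(p1 · p2) + ¬(p1 + p2) = 1/2 + 1/4 = 1/2
p3 ⇒ p2 = 1/4 ⇒ 1/2 = 1
(p3 ⇒ p2) ⇒ p1 = 1 ⇒ 3/4 = 3/4
¬((p3 ⇒ p2) ⇒ p1) = ¬3/4 = 1/4
¬¬((p3 ⇒ p2) ⇒ p1) = ¬1/4 = 3/4
((p1 · p2) + ¬(p1 + p2)) + ¬¬((p3 ⇒ p2) ⇒ p1) = 1/2 + 3/4 = 3/4
¬(((p1 · p2) + ¬(p1 + p2)) + ¬¬((p3 ⇒ p2) ⇒ p1)) = ¬3/4 = 1/4
¬p3 = ¬1/4 = 3/4
¬¬p3 = ¬3/4 = 1/4
p1 ⇒ ¬¬p3 = 3/4 ⇒ 1/4 = 1/2
¬p1 = ¬3/4 = 1/4
¬¬p1 = ¬1/4 = 3/4
p2 · p3 = 1/2 · 1/4 = 1/4
p2 · p3 = 1/2 · 1/4 = 1/4
(p2 · p3) · (p2 · p3) = 1/4 · 1/4 = 1/4
¬¬p1 + ((p2 · p3) · (p2 · p3)) = 3/4 + 1/4 = 3/4
p2 + p3 = 1/2 + 1/4 = 1/2
p3 · p1 = 1/4 · 3/4 = 1/4
(p3 · p1) ⇒ p3 = 1/4 ⇒ 1/4 = 1
(p2 + p3) + ((p3 · p1) ⇒ p3) = 1/2 + 1 = 1
(¬¬p1 + ((p2 · p3) · (p2 · p3))) ⇒ ((p2 + p3) + ((p3 · p1) ⇒ p3)) = 3/4 ⇒ 1 = 1
(p1 ⇒ ¬¬p3) + ((¬¬p1 + ((p2 · p3) · (p2 · p3))) ⇒ ((p2 + p3) + ((p3 · p1) ⇒ p3))) = 1/2 + 1 = 1
¬(((p1 · p2) + ¬(p1 + p2)) + ¬¬((p3 ⇒ p2) ⇒ p1)) · ((p1 ⇒ ¬¬p3) + ((¬¬p1 + ((p2 · p3) · (p2 · p3))) ⇒ ((p2 + p3) + ((p3 · p1) ⇒ p3)))) = 1/4 · 1 = 1/4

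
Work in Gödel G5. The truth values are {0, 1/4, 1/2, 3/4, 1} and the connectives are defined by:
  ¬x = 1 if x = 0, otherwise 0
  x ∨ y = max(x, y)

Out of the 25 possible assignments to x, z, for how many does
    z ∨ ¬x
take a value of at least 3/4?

value 1: 9 assignments (counts)
value 3/4: 4 assignments (counts)
value 1/2: 4 assignments
value 1/4: 4 assignments
value 0: 4 assignments
So 13 of the 25 assignments meet the threshold.

13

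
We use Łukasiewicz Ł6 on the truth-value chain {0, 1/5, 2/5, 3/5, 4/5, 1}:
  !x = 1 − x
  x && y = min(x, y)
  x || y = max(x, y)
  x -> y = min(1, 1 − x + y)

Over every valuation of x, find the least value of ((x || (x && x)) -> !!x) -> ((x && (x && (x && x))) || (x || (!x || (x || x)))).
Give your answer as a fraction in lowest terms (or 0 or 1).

Take x = 2/5:
x && x = 2/5 && 2/5 = 2/5
x || (x && x) = 2/5 || 2/5 = 2/5
!x = !2/5 = 3/5
!!x = !3/5 = 2/5
(x || (x && x)) -> !!x = 2/5 -> 2/5 = 1
x && x = 2/5 && 2/5 = 2/5
x && (x && x) = 2/5 && 2/5 = 2/5
x && (x && (x && x)) = 2/5 && 2/5 = 2/5
!x = !2/5 = 3/5
x || x = 2/5 || 2/5 = 2/5
!x || (x || x) = 3/5 || 2/5 = 3/5
x || (!x || (x || x)) = 2/5 || 3/5 = 3/5
(x && (x && (x && x))) || (x || (!x || (x || x))) = 2/5 || 3/5 = 3/5
((x || (x && x)) -> !!x) -> ((x && (x && (x && x))) || (x || (!x || (x || x)))) = 1 -> 3/5 = 3/5
No assignment yields a value below 3/5, so this is the minimum.

3/5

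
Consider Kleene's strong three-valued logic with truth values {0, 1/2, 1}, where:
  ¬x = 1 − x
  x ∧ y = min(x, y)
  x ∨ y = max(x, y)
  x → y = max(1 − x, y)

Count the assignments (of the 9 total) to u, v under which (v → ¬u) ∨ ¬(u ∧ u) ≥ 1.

5

u = 0, v = 0 ↦ 1  ≥
u = 0, v = 1/2 ↦ 1  ≥
u = 0, v = 1 ↦ 1  ≥
u = 1/2, v = 0 ↦ 1  ≥
u = 1/2, v = 1/2 ↦ 1/2  <
u = 1/2, v = 1 ↦ 1/2  <
u = 1, v = 0 ↦ 1  ≥
u = 1, v = 1/2 ↦ 1/2  <
u = 1, v = 1 ↦ 0  <
So 5 of the 9 assignments meet the threshold.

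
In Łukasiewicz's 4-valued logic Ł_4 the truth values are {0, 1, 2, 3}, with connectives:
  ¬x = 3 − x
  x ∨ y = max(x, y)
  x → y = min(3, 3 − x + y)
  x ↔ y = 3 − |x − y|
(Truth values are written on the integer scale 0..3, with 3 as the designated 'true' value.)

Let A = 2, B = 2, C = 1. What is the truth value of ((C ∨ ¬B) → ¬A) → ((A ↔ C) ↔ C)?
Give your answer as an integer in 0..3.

¬B = ¬2 = 1
C ∨ ¬B = 1 ∨ 1 = 1
¬A = ¬2 = 1
(C ∨ ¬B) → ¬A = 1 → 1 = 3
A ↔ C = 2 ↔ 1 = 2
(A ↔ C) ↔ C = 2 ↔ 1 = 2
((C ∨ ¬B) → ¬A) → ((A ↔ C) ↔ C) = 3 → 2 = 2

2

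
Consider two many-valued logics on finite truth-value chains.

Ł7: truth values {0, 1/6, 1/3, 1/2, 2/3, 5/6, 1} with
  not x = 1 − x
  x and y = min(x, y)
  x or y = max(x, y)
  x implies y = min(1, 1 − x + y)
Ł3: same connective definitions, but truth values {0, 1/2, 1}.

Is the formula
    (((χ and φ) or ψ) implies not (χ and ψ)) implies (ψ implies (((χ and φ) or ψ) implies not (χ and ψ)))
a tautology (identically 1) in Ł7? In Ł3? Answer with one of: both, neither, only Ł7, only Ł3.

both

In Ł7: every assignment gives 1 — tautology.
In Ł3: every assignment gives 1 — tautology.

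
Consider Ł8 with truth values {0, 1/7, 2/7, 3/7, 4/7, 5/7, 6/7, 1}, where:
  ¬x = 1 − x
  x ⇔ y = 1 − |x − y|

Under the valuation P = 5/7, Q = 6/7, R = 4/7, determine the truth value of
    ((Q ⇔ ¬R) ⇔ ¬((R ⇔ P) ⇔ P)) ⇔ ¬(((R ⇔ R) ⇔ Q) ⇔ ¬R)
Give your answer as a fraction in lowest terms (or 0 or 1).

¬R = ¬4/7 = 3/7
Q ⇔ ¬R = 6/7 ⇔ 3/7 = 4/7
R ⇔ P = 4/7 ⇔ 5/7 = 6/7
(R ⇔ P) ⇔ P = 6/7 ⇔ 5/7 = 6/7
¬((R ⇔ P) ⇔ P) = ¬6/7 = 1/7
(Q ⇔ ¬R) ⇔ ¬((R ⇔ P) ⇔ P) = 4/7 ⇔ 1/7 = 4/7
R ⇔ R = 4/7 ⇔ 4/7 = 1
(R ⇔ R) ⇔ Q = 1 ⇔ 6/7 = 6/7
¬R = ¬4/7 = 3/7
((R ⇔ R) ⇔ Q) ⇔ ¬R = 6/7 ⇔ 3/7 = 4/7
¬(((R ⇔ R) ⇔ Q) ⇔ ¬R) = ¬4/7 = 3/7
((Q ⇔ ¬R) ⇔ ¬((R ⇔ P) ⇔ P)) ⇔ ¬(((R ⇔ R) ⇔ Q) ⇔ ¬R) = 4/7 ⇔ 3/7 = 6/7

6/7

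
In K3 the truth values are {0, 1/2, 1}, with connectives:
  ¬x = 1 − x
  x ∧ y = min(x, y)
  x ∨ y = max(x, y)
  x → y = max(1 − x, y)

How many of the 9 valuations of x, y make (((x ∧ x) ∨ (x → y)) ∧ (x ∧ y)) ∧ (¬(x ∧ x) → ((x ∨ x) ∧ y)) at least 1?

x = 0, y = 0 ↦ 0  <
x = 0, y = 1/2 ↦ 0  <
x = 0, y = 1 ↦ 0  <
x = 1/2, y = 0 ↦ 0  <
x = 1/2, y = 1/2 ↦ 1/2  <
x = 1/2, y = 1 ↦ 1/2  <
x = 1, y = 0 ↦ 0  <
x = 1, y = 1/2 ↦ 1/2  <
x = 1, y = 1 ↦ 1  ≥
So 1 of the 9 assignments meets the threshold.

1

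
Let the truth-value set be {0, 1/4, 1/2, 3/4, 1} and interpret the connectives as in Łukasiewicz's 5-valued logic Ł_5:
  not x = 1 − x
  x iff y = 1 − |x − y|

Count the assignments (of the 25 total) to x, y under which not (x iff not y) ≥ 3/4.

6

value 1: 2 assignments (counts)
value 3/4: 4 assignments (counts)
value 1/2: 6 assignments
value 1/4: 8 assignments
value 0: 5 assignments
So 6 of the 25 assignments meet the threshold.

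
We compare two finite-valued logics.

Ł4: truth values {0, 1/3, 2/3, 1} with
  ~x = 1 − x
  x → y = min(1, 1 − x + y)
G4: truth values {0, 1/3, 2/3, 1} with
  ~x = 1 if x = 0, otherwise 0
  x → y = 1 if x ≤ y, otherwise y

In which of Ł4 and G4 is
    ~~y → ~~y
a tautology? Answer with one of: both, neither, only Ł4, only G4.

both

In Ł4: every assignment gives 1 — tautology.
In G4: every assignment gives 1 — tautology.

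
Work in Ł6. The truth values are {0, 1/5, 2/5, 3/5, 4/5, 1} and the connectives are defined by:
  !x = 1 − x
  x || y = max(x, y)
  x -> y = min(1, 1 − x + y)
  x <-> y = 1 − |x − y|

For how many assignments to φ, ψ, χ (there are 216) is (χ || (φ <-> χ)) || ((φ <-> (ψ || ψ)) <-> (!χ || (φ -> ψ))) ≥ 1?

121

value 1: 121 assignments (counts)
value 4/5: 60 assignments
value 3/5: 25 assignments
value 2/5: 6 assignments
value 1/5: 3 assignments
value 0: 1 assignment
So 121 of the 216 assignments meet the threshold.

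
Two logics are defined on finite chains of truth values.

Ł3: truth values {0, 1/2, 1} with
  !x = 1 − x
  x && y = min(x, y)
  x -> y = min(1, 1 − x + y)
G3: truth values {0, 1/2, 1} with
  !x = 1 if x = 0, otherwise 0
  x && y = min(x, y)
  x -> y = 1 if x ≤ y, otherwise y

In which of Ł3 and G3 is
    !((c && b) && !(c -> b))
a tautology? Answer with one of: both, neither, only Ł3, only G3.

only G3

In Ł3: at b = 1/2, c = 1 the value is 1/2 — not a tautology.
In G3: every assignment gives 1 — tautology.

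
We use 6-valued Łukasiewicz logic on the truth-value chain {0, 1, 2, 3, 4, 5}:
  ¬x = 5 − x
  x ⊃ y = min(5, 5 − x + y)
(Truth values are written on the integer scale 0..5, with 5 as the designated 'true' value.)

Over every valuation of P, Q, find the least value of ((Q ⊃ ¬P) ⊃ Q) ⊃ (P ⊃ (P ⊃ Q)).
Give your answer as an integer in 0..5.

3

Take P = 5, Q = 2:
¬P = ¬5 = 0
Q ⊃ ¬P = 2 ⊃ 0 = 3
(Q ⊃ ¬P) ⊃ Q = 3 ⊃ 2 = 4
P ⊃ Q = 5 ⊃ 2 = 2
P ⊃ (P ⊃ Q) = 5 ⊃ 2 = 2
((Q ⊃ ¬P) ⊃ Q) ⊃ (P ⊃ (P ⊃ Q)) = 4 ⊃ 2 = 3
No assignment yields a value below 3, so this is the minimum.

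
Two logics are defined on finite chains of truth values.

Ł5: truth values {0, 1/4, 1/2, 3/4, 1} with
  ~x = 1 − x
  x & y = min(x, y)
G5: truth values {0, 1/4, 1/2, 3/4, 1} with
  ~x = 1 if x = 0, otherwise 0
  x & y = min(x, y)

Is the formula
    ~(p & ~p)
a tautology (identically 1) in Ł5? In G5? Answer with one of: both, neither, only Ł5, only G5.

In Ł5: at p = 1/4 the value is 3/4 — not a tautology.
In G5: every assignment gives 1 — tautology.

only G5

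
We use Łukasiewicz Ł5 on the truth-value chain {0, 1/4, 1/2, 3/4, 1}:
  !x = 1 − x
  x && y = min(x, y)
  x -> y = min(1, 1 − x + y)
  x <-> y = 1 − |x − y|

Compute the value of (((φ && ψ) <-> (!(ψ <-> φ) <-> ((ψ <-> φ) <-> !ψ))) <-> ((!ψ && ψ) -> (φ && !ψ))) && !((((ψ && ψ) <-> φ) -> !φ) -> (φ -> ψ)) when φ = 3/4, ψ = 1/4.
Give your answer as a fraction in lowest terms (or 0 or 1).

1/4

φ && ψ = 3/4 && 1/4 = 1/4
ψ <-> φ = 1/4 <-> 3/4 = 1/2
!(ψ <-> φ) = !1/2 = 1/2
ψ <-> φ = 1/4 <-> 3/4 = 1/2
!ψ = !1/4 = 3/4
(ψ <-> φ) <-> !ψ = 1/2 <-> 3/4 = 3/4
!(ψ <-> φ) <-> ((ψ <-> φ) <-> !ψ) = 1/2 <-> 3/4 = 3/4
(φ && ψ) <-> (!(ψ <-> φ) <-> ((ψ <-> φ) <-> !ψ)) = 1/4 <-> 3/4 = 1/2
!ψ = !1/4 = 3/4
!ψ && ψ = 3/4 && 1/4 = 1/4
!ψ = !1/4 = 3/4
φ && !ψ = 3/4 && 3/4 = 3/4
(!ψ && ψ) -> (φ && !ψ) = 1/4 -> 3/4 = 1
((φ && ψ) <-> (!(ψ <-> φ) <-> ((ψ <-> φ) <-> !ψ))) <-> ((!ψ && ψ) -> (φ && !ψ)) = 1/2 <-> 1 = 1/2
ψ && ψ = 1/4 && 1/4 = 1/4
(ψ && ψ) <-> φ = 1/4 <-> 3/4 = 1/2
!φ = !3/4 = 1/4
((ψ && ψ) <-> φ) -> !φ = 1/2 -> 1/4 = 3/4
φ -> ψ = 3/4 -> 1/4 = 1/2
(((ψ && ψ) <-> φ) -> !φ) -> (φ -> ψ) = 3/4 -> 1/2 = 3/4
!((((ψ && ψ) <-> φ) -> !φ) -> (φ -> ψ)) = !3/4 = 1/4
(((φ && ψ) <-> (!(ψ <-> φ) <-> ((ψ <-> φ) <-> !ψ))) <-> ((!ψ && ψ) -> (φ && !ψ))) && !((((ψ && ψ) <-> φ) -> !φ) -> (φ -> ψ)) = 1/2 && 1/4 = 1/4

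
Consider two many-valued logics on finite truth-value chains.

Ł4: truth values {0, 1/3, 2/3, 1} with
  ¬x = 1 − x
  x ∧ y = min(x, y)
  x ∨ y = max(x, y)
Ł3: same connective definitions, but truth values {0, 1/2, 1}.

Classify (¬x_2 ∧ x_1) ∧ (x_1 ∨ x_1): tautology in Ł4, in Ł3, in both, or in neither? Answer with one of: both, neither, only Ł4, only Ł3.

In Ł4: at x_1 = 0, x_2 = 0 the value is 0 — not a tautology.
In Ł3: at x_1 = 0, x_2 = 0 the value is 0 — not a tautology.

neither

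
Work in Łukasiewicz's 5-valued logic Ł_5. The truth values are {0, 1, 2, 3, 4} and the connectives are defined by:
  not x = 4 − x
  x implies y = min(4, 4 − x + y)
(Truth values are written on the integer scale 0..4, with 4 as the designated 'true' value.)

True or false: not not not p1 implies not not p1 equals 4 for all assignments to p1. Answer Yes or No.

No

Counterexample: take p1 = 0.
not p1 = not 0 = 4
not not p1 = not 4 = 0
not not not p1 = not 0 = 4
not p1 = not 0 = 4
not not p1 = not 4 = 0
not not not p1 implies not not p1 = 4 implies 0 = 0
This gives 0 ≠ 4.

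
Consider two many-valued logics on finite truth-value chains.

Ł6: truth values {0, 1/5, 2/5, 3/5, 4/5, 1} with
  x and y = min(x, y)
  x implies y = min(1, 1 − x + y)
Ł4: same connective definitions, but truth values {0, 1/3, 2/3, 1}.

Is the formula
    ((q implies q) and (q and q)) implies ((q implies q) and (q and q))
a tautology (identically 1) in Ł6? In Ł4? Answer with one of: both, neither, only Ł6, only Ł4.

In Ł6: every assignment gives 1 — tautology.
In Ł4: every assignment gives 1 — tautology.

both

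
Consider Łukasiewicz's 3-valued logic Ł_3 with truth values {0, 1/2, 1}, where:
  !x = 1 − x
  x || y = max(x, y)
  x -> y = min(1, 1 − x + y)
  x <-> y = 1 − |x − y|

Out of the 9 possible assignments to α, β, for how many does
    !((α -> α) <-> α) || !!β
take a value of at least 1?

5

α = 0, β = 0 ↦ 1  ≥
α = 0, β = 1/2 ↦ 1  ≥
α = 0, β = 1 ↦ 1  ≥
α = 1/2, β = 0 ↦ 1/2  <
α = 1/2, β = 1/2 ↦ 1/2  <
α = 1/2, β = 1 ↦ 1  ≥
α = 1, β = 0 ↦ 0  <
α = 1, β = 1/2 ↦ 1/2  <
α = 1, β = 1 ↦ 1  ≥
So 5 of the 9 assignments meet the threshold.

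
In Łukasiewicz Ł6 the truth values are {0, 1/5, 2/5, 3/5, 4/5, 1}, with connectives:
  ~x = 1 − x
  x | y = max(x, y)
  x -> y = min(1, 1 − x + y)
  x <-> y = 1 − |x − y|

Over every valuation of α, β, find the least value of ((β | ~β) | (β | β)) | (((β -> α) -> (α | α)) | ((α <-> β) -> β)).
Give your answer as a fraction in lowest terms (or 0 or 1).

Take α = 1/5, β = 2/5:
~β = ~2/5 = 3/5
β | ~β = 2/5 | 3/5 = 3/5
β | β = 2/5 | 2/5 = 2/5
(β | ~β) | (β | β) = 3/5 | 2/5 = 3/5
β -> α = 2/5 -> 1/5 = 4/5
α | α = 1/5 | 1/5 = 1/5
(β -> α) -> (α | α) = 4/5 -> 1/5 = 2/5
α <-> β = 1/5 <-> 2/5 = 4/5
(α <-> β) -> β = 4/5 -> 2/5 = 3/5
((β -> α) -> (α | α)) | ((α <-> β) -> β) = 2/5 | 3/5 = 3/5
((β | ~β) | (β | β)) | (((β -> α) -> (α | α)) | ((α <-> β) -> β)) = 3/5 | 3/5 = 3/5
No assignment yields a value below 3/5, so this is the minimum.

3/5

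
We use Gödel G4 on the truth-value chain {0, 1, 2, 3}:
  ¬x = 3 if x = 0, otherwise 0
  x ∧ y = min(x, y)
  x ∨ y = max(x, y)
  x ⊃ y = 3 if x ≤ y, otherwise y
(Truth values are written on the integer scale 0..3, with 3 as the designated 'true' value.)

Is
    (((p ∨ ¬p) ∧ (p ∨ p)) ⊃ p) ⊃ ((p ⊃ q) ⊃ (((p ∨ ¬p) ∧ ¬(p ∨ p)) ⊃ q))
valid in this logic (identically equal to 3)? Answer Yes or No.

Counterexample: take p = 0, q = 0.
¬p = ¬0 = 3
p ∨ ¬p = 0 ∨ 3 = 3
p ∨ p = 0 ∨ 0 = 0
(p ∨ ¬p) ∧ (p ∨ p) = 3 ∧ 0 = 0
((p ∨ ¬p) ∧ (p ∨ p)) ⊃ p = 0 ⊃ 0 = 3
p ⊃ q = 0 ⊃ 0 = 3
¬p = ¬0 = 3
p ∨ ¬p = 0 ∨ 3 = 3
p ∨ p = 0 ∨ 0 = 0
¬(p ∨ p) = ¬0 = 3
(p ∨ ¬p) ∧ ¬(p ∨ p) = 3 ∧ 3 = 3
((p ∨ ¬p) ∧ ¬(p ∨ p)) ⊃ q = 3 ⊃ 0 = 0
(p ⊃ q) ⊃ (((p ∨ ¬p) ∧ ¬(p ∨ p)) ⊃ q) = 3 ⊃ 0 = 0
(((p ∨ ¬p) ∧ (p ∨ p)) ⊃ p) ⊃ ((p ⊃ q) ⊃ (((p ∨ ¬p) ∧ ¬(p ∨ p)) ⊃ q)) = 3 ⊃ 0 = 0
This gives 0 ≠ 3.

No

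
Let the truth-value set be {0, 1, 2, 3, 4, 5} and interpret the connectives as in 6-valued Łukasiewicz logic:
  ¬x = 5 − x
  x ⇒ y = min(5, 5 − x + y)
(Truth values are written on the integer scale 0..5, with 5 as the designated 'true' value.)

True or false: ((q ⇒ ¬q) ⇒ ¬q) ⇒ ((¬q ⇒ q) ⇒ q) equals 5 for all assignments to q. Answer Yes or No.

q = 0 ↦ 5
q = 1 ↦ 5
q = 2 ↦ 5
q = 3 ↦ 5
q = 4 ↦ 5
q = 5 ↦ 5
Every assignment gives a value ≥ 5.

Yes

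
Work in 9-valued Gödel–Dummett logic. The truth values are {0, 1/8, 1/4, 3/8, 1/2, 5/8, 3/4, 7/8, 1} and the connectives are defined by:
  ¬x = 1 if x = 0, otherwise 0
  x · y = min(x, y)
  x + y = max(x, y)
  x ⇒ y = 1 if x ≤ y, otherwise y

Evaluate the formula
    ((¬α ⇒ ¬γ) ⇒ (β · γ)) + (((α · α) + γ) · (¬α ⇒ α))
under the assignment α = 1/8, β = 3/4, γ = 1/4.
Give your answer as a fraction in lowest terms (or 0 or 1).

1/4

¬α = ¬1/8 = 0
¬γ = ¬1/4 = 0
¬α ⇒ ¬γ = 0 ⇒ 0 = 1
β · γ = 3/4 · 1/4 = 1/4
(¬α ⇒ ¬γ) ⇒ (β · γ) = 1 ⇒ 1/4 = 1/4
α · α = 1/8 · 1/8 = 1/8
(α · α) + γ = 1/8 + 1/4 = 1/4
¬α = ¬1/8 = 0
¬α ⇒ α = 0 ⇒ 1/8 = 1
((α · α) + γ) · (¬α ⇒ α) = 1/4 · 1 = 1/4
((¬α ⇒ ¬γ) ⇒ (β · γ)) + (((α · α) + γ) · (¬α ⇒ α)) = 1/4 + 1/4 = 1/4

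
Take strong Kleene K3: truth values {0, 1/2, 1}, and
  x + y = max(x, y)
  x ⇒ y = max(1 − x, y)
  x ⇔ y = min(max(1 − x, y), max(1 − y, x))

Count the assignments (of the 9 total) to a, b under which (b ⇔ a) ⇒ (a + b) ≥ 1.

a = 0, b = 0 ↦ 0  <
a = 0, b = 1/2 ↦ 1/2  <
a = 0, b = 1 ↦ 1  ≥
a = 1/2, b = 0 ↦ 1/2  <
a = 1/2, b = 1/2 ↦ 1/2  <
a = 1/2, b = 1 ↦ 1  ≥
a = 1, b = 0 ↦ 1  ≥
a = 1, b = 1/2 ↦ 1  ≥
a = 1, b = 1 ↦ 1  ≥
So 5 of the 9 assignments meet the threshold.

5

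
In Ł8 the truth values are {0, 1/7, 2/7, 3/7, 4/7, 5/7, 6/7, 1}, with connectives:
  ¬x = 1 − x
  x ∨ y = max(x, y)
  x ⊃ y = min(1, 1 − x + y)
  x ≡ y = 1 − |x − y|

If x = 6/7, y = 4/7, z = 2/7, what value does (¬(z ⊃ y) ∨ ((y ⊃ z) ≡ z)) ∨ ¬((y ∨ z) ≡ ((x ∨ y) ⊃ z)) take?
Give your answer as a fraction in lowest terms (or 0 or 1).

z ⊃ y = 2/7 ⊃ 4/7 = 1
¬(z ⊃ y) = ¬1 = 0
y ⊃ z = 4/7 ⊃ 2/7 = 5/7
(y ⊃ z) ≡ z = 5/7 ≡ 2/7 = 4/7
¬(z ⊃ y) ∨ ((y ⊃ z) ≡ z) = 0 ∨ 4/7 = 4/7
y ∨ z = 4/7 ∨ 2/7 = 4/7
x ∨ y = 6/7 ∨ 4/7 = 6/7
(x ∨ y) ⊃ z = 6/7 ⊃ 2/7 = 3/7
(y ∨ z) ≡ ((x ∨ y) ⊃ z) = 4/7 ≡ 3/7 = 6/7
¬((y ∨ z) ≡ ((x ∨ y) ⊃ z)) = ¬6/7 = 1/7
(¬(z ⊃ y) ∨ ((y ⊃ z) ≡ z)) ∨ ¬((y ∨ z) ≡ ((x ∨ y) ⊃ z)) = 4/7 ∨ 1/7 = 4/7

4/7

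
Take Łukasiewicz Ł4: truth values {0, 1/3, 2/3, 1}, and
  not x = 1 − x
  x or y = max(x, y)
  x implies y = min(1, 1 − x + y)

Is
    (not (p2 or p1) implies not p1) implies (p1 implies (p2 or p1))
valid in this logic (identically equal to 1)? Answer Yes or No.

Yes

p1 = 0, p2 = 0 ↦ 1
p1 = 0, p2 = 1/3 ↦ 1
p1 = 0, p2 = 2/3 ↦ 1
p1 = 0, p2 = 1 ↦ 1
p1 = 1/3, p2 = 0 ↦ 1
p1 = 1/3, p2 = 1/3 ↦ 1
p1 = 1/3, p2 = 2/3 ↦ 1
p1 = 1/3, p2 = 1 ↦ 1
p1 = 2/3, p2 = 0 ↦ 1
p1 = 2/3, p2 = 1/3 ↦ 1
p1 = 2/3, p2 = 2/3 ↦ 1
p1 = 2/3, p2 = 1 ↦ 1
p1 = 1, p2 = 0 ↦ 1
p1 = 1, p2 = 1/3 ↦ 1
p1 = 1, p2 = 2/3 ↦ 1
p1 = 1, p2 = 1 ↦ 1
Every assignment gives a value ≥ 1.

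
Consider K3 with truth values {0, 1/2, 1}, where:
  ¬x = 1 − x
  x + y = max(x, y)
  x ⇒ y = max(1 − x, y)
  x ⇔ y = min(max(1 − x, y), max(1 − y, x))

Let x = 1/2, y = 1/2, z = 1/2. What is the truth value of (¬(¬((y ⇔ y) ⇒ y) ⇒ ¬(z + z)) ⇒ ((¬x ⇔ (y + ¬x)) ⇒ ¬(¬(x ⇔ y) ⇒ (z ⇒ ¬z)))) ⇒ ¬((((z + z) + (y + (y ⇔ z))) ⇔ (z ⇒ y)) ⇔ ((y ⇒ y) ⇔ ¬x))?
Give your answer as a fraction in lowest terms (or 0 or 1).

1/2

y ⇔ y = 1/2 ⇔ 1/2 = 1/2
(y ⇔ y) ⇒ y = 1/2 ⇒ 1/2 = 1/2
¬((y ⇔ y) ⇒ y) = ¬1/2 = 1/2
z + z = 1/2 + 1/2 = 1/2
¬(z + z) = ¬1/2 = 1/2
¬((y ⇔ y) ⇒ y) ⇒ ¬(z + z) = 1/2 ⇒ 1/2 = 1/2
¬(¬((y ⇔ y) ⇒ y) ⇒ ¬(z + z)) = ¬1/2 = 1/2
¬x = ¬1/2 = 1/2
¬x = ¬1/2 = 1/2
y + ¬x = 1/2 + 1/2 = 1/2
¬x ⇔ (y + ¬x) = 1/2 ⇔ 1/2 = 1/2
x ⇔ y = 1/2 ⇔ 1/2 = 1/2
¬(x ⇔ y) = ¬1/2 = 1/2
¬z = ¬1/2 = 1/2
z ⇒ ¬z = 1/2 ⇒ 1/2 = 1/2
¬(x ⇔ y) ⇒ (z ⇒ ¬z) = 1/2 ⇒ 1/2 = 1/2
¬(¬(x ⇔ y) ⇒ (z ⇒ ¬z)) = ¬1/2 = 1/2
(¬x ⇔ (y + ¬x)) ⇒ ¬(¬(x ⇔ y) ⇒ (z ⇒ ¬z)) = 1/2 ⇒ 1/2 = 1/2
¬(¬((y ⇔ y) ⇒ y) ⇒ ¬(z + z)) ⇒ ((¬x ⇔ (y + ¬x)) ⇒ ¬(¬(x ⇔ y) ⇒ (z ⇒ ¬z))) = 1/2 ⇒ 1/2 = 1/2
z + z = 1/2 + 1/2 = 1/2
y ⇔ z = 1/2 ⇔ 1/2 = 1/2
y + (y ⇔ z) = 1/2 + 1/2 = 1/2
(z + z) + (y + (y ⇔ z)) = 1/2 + 1/2 = 1/2
z ⇒ y = 1/2 ⇒ 1/2 = 1/2
((z + z) + (y + (y ⇔ z))) ⇔ (z ⇒ y) = 1/2 ⇔ 1/2 = 1/2
y ⇒ y = 1/2 ⇒ 1/2 = 1/2
¬x = ¬1/2 = 1/2
(y ⇒ y) ⇔ ¬x = 1/2 ⇔ 1/2 = 1/2
(((z + z) + (y + (y ⇔ z))) ⇔ (z ⇒ y)) ⇔ ((y ⇒ y) ⇔ ¬x) = 1/2 ⇔ 1/2 = 1/2
¬((((z + z) + (y + (y ⇔ z))) ⇔ (z ⇒ y)) ⇔ ((y ⇒ y) ⇔ ¬x)) = ¬1/2 = 1/2
(¬(¬((y ⇔ y) ⇒ y) ⇒ ¬(z + z)) ⇒ ((¬x ⇔ (y + ¬x)) ⇒ ¬(¬(x ⇔ y) ⇒ (z ⇒ ¬z)))) ⇒ ¬((((z + z) + (y + (y ⇔ z))) ⇔ (z ⇒ y)) ⇔ ((y ⇒ y) ⇔ ¬x)) = 1/2 ⇒ 1/2 = 1/2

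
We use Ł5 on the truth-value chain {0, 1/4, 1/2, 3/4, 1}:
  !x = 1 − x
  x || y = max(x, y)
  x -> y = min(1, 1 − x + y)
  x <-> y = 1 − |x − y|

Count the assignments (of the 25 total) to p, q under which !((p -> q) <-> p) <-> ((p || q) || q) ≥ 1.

value 1: 4 assignments (counts)
value 3/4: 8 assignments
value 1/2: 7 assignments
value 1/4: 4 assignments
value 0: 2 assignments
So 4 of the 25 assignments meet the threshold.

4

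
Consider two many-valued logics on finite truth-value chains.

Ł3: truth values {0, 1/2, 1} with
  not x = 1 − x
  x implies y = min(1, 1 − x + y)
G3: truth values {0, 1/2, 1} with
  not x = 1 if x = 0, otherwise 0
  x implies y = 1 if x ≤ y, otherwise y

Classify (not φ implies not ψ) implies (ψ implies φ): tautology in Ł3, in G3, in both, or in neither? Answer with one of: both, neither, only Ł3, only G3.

only Ł3

In Ł3: every assignment gives 1 — tautology.
In G3: at φ = 1/2, ψ = 1 the value is 1/2 — not a tautology.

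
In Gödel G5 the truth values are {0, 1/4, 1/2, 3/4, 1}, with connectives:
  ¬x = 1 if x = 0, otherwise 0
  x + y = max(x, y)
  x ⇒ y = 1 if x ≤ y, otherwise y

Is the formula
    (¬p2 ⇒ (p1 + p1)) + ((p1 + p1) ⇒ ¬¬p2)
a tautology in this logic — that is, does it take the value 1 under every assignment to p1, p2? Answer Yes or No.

Counterexample: take p1 = 1/4, p2 = 0.
¬p2 = ¬0 = 1
p1 + p1 = 1/4 + 1/4 = 1/4
¬p2 ⇒ (p1 + p1) = 1 ⇒ 1/4 = 1/4
p1 + p1 = 1/4 + 1/4 = 1/4
¬p2 = ¬0 = 1
¬¬p2 = ¬1 = 0
(p1 + p1) ⇒ ¬¬p2 = 1/4 ⇒ 0 = 0
(¬p2 ⇒ (p1 + p1)) + ((p1 + p1) ⇒ ¬¬p2) = 1/4 + 0 = 1/4
This gives 1/4 ≠ 1.

No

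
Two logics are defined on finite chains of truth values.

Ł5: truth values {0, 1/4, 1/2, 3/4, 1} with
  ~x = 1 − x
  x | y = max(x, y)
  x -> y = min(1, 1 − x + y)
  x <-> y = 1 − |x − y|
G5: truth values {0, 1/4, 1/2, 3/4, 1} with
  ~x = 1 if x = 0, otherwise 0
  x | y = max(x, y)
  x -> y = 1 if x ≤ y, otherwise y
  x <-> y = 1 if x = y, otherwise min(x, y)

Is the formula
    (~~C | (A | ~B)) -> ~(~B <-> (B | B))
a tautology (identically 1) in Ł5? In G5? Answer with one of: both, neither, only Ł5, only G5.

In Ł5: at A = 0, B = 1/4, C = 0 the value is 3/4 — not a tautology.
In G5: every assignment gives 1 — tautology.

only G5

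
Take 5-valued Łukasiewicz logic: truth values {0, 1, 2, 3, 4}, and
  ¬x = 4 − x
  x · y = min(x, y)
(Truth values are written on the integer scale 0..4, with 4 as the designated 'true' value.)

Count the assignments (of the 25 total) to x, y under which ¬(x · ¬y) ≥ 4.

value 4: 9 assignments (counts)
value 3: 7 assignments
value 2: 5 assignments
value 1: 3 assignments
value 0: 1 assignment
So 9 of the 25 assignments meet the threshold.

9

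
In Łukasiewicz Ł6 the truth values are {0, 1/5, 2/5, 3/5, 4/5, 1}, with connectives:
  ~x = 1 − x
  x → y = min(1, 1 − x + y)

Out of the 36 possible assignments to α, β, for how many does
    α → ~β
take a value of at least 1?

value 1: 21 assignments (counts)
value 4/5: 5 assignments
value 3/5: 4 assignments
value 2/5: 3 assignments
value 1/5: 2 assignments
value 0: 1 assignment
So 21 of the 36 assignments meet the threshold.

21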